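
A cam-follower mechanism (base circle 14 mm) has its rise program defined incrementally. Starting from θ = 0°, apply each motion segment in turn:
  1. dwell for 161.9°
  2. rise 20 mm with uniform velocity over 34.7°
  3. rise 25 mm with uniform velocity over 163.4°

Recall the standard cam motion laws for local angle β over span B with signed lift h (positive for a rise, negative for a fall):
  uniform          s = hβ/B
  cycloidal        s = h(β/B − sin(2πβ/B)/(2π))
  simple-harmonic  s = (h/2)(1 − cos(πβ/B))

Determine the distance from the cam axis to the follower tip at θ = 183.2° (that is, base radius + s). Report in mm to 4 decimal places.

seg 1 [0°–161.9°] dwell: s stays 0.0000
seg 2 [161.9°–196.6°] uniform, h=20: θ=183.2° here. β=21.3, B=34.7. 20·21.3/34.7 = 12.2767 → s = 12.2767
radial distance = base radius + s = 14 + 12.2767 = 26.2767

26.2767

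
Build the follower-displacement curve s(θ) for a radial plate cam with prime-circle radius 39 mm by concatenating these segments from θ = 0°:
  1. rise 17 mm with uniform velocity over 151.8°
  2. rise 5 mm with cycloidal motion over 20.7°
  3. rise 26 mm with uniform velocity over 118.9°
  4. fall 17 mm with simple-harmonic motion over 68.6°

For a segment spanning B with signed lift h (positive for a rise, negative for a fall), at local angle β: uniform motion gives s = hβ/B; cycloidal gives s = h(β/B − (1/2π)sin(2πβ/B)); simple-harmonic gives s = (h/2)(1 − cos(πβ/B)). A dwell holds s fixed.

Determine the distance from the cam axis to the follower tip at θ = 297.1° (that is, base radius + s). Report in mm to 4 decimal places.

seg 1 [0°–151.8°] uniform, h=17: full span → s += 17 → s = 17.0000
seg 2 [151.8°–172.5°] cycloidal, h=5: full span → s += 5 → s = 22.0000
seg 3 [172.5°–291.4°] uniform, h=26: full span → s += 26 → s = 48.0000
seg 4 [291.4°–360°] simple-harmonic, h=-17: θ=297.1° here. β=5.7, B=68.6. -17/2·(1 − cos(π·0.0831)) = -0.2880 → s = 47.7120
radial distance = base radius + s = 39 + 47.7120 = 86.7120

86.7120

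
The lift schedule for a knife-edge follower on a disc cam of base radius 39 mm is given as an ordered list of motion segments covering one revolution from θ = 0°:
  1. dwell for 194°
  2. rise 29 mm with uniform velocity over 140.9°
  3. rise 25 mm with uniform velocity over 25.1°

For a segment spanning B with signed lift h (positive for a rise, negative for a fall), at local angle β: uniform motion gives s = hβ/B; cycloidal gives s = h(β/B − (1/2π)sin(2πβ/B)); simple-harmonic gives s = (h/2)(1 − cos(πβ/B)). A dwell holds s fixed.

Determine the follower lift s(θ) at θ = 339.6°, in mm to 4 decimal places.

seg 1 [0°–194°] dwell: s stays 0.0000
seg 2 [194°–334.9°] uniform, h=29: full span → s += 29 → s = 29.0000
seg 3 [334.9°–360°] uniform, h=25: θ=339.6° here. β=4.7, B=25.1. 25·4.7/25.1 = 4.6813 → s = 33.6813

33.6813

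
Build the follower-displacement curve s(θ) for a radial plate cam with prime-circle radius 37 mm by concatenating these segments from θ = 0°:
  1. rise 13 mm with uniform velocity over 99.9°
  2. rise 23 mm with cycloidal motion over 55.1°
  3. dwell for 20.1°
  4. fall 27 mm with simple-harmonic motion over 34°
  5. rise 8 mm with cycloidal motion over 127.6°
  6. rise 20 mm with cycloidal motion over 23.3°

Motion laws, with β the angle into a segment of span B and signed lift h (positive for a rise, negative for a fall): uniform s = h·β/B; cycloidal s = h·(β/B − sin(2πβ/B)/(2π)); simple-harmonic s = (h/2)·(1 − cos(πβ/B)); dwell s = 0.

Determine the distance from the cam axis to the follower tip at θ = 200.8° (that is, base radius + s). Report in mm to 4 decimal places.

seg 1 [0°–99.9°] uniform, h=13: full span → s += 13 → s = 13.0000
seg 2 [99.9°–155°] cycloidal, h=23: full span → s += 23 → s = 36.0000
seg 3 [155°–175.1°] dwell: s stays 36.0000
seg 4 [175.1°–209.1°] simple-harmonic, h=-27: θ=200.8° here. β=25.7, B=34. -27/2·(1 − cos(π·0.7559)) = -23.2207 → s = 12.7793
radial distance = base radius + s = 37 + 12.7793 = 49.7793

49.7793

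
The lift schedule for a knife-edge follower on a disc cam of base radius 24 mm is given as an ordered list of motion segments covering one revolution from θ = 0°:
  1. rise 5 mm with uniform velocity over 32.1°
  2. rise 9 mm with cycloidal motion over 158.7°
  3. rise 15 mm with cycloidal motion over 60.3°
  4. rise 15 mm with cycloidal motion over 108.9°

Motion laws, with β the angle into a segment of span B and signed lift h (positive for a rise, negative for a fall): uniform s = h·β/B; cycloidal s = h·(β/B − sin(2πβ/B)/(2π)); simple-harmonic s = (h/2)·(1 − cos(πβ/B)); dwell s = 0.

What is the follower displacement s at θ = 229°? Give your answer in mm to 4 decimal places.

seg 1 [0°–32.1°] uniform, h=5: full span → s += 5 → s = 5.0000
seg 2 [32.1°–190.8°] cycloidal, h=9: full span → s += 9 → s = 14.0000
seg 3 [190.8°–251.1°] cycloidal, h=15: θ=229° here. β=38.2, B=60.3. 15·(0.6335 − sin(2π·0.6335)/(2π)) = 11.2783 → s = 25.2783

25.2783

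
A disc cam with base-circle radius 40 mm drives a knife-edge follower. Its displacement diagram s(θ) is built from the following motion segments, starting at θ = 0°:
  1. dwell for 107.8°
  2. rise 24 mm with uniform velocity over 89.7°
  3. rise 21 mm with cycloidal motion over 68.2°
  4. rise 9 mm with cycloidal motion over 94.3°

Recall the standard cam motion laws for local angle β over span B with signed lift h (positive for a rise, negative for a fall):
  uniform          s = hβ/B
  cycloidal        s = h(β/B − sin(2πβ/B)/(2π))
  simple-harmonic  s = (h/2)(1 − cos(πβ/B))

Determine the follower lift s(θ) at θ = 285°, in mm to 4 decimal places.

seg 1 [0°–107.8°] dwell: s stays 0.0000
seg 2 [107.8°–197.5°] uniform, h=24: full span → s += 24 → s = 24.0000
seg 3 [197.5°–265.7°] cycloidal, h=21: full span → s += 21 → s = 45.0000
seg 4 [265.7°–360°] cycloidal, h=9: θ=285° here. β=19.3, B=94.3. 9·(0.2047 − sin(2π·0.2047)/(2π)) = 0.4673 → s = 45.4673

45.4673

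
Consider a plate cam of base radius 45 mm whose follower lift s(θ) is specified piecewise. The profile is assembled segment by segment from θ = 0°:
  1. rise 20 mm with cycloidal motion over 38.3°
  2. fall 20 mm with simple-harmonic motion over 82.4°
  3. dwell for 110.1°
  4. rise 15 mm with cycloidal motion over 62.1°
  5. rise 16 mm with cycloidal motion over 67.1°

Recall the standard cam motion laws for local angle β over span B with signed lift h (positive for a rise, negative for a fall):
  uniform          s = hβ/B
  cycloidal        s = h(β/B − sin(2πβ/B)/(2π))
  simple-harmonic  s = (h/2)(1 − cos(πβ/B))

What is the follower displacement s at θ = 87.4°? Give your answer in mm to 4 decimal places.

seg 1 [0°–38.3°] cycloidal, h=20: full span → s += 20 → s = 20.0000
seg 2 [38.3°–120.7°] simple-harmonic, h=-20: θ=87.4° here. β=49.1, B=82.4. -20/2·(1 − cos(π·0.5959)) = -12.9666 → s = 7.0334

7.0334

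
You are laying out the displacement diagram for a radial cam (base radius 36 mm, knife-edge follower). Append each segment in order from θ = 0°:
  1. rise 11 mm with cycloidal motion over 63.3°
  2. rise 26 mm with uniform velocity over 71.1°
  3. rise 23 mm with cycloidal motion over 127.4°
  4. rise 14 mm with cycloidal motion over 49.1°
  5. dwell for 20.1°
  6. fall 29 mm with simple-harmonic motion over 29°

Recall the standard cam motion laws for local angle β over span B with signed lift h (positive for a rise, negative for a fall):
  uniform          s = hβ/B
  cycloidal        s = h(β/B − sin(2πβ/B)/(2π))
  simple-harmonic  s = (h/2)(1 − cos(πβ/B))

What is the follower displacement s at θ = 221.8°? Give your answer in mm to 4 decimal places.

seg 1 [0°–63.3°] cycloidal, h=11: full span → s += 11 → s = 11.0000
seg 2 [63.3°–134.4°] uniform, h=26: full span → s += 26 → s = 37.0000
seg 3 [134.4°–261.8°] cycloidal, h=23: θ=221.8° here. β=87.4, B=127.4. 23·(0.6860 − sin(2π·0.6860)/(2π)) = 19.1475 → s = 56.1475

56.1475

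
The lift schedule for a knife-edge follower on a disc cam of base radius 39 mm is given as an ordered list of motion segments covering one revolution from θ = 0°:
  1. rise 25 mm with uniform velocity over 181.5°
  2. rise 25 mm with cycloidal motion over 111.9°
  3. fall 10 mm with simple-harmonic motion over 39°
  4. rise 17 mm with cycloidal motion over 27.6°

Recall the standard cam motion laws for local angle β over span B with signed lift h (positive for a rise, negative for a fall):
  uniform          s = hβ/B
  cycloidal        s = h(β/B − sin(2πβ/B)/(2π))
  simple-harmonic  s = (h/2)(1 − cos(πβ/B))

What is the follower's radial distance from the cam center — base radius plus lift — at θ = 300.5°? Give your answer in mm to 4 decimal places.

seg 1 [0°–181.5°] uniform, h=25: full span → s += 25 → s = 25.0000
seg 2 [181.5°–293.4°] cycloidal, h=25: full span → s += 25 → s = 50.0000
seg 3 [293.4°–332.4°] simple-harmonic, h=-10: θ=300.5° here. β=7.1, B=39. -10/2·(1 − cos(π·0.1821)) = -0.7957 → s = 49.2043
radial distance = base radius + s = 39 + 49.2043 = 88.2043

88.2043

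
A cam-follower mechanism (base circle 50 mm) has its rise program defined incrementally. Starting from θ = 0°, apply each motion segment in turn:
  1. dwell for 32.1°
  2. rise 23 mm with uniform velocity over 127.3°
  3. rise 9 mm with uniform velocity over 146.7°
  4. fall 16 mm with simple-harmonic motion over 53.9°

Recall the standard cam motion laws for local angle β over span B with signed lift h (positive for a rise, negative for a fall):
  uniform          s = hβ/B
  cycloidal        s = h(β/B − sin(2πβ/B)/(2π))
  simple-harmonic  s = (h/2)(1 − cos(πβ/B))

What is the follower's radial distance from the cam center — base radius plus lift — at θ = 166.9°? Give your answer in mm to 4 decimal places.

seg 1 [0°–32.1°] dwell: s stays 0.0000
seg 2 [32.1°–159.4°] uniform, h=23: full span → s += 23 → s = 23.0000
seg 3 [159.4°–306.1°] uniform, h=9: θ=166.9° here. β=7.5, B=146.7. 9·7.5/146.7 = 0.4601 → s = 23.4601
radial distance = base radius + s = 50 + 23.4601 = 73.4601

73.4601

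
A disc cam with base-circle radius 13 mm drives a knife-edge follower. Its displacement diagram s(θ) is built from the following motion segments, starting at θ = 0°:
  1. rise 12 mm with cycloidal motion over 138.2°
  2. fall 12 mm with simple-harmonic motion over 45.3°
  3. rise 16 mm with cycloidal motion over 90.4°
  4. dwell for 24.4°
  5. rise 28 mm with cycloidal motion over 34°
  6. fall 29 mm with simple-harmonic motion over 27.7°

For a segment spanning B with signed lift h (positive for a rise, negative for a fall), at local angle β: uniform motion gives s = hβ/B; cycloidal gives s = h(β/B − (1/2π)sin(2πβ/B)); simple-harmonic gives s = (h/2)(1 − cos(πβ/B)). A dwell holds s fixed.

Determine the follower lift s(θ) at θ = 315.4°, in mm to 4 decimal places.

seg 1 [0°–138.2°] cycloidal, h=12: full span → s += 12 → s = 12.0000
seg 2 [138.2°–183.5°] simple-harmonic, h=-12: full span → s += -12 → s = 0.0000
seg 3 [183.5°–273.9°] cycloidal, h=16: full span → s += 16 → s = 16.0000
seg 4 [273.9°–298.3°] dwell: s stays 16.0000
seg 5 [298.3°–332.3°] cycloidal, h=28: θ=315.4° here. β=17.1, B=34. 28·(0.5029 − sin(2π·0.5029)/(2π)) = 14.1647 → s = 30.1647

30.1647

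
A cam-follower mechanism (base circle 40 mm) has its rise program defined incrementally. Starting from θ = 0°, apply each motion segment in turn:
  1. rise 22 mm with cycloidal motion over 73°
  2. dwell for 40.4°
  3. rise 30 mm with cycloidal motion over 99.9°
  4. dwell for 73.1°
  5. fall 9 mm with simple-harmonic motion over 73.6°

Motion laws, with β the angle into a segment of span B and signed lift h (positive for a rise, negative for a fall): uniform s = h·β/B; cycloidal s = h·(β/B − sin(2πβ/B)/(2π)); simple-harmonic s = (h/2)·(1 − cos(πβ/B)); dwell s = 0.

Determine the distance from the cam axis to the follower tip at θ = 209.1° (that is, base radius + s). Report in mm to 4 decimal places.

seg 1 [0°–73°] cycloidal, h=22: full span → s += 22 → s = 22.0000
seg 2 [73°–113.4°] dwell: s stays 22.0000
seg 3 [113.4°–213.3°] cycloidal, h=30: θ=209.1° here. β=95.7, B=99.9. 30·(0.9580 − sin(2π·0.9580)/(2π)) = 29.9854 → s = 51.9854
radial distance = base radius + s = 40 + 51.9854 = 91.9854

91.9854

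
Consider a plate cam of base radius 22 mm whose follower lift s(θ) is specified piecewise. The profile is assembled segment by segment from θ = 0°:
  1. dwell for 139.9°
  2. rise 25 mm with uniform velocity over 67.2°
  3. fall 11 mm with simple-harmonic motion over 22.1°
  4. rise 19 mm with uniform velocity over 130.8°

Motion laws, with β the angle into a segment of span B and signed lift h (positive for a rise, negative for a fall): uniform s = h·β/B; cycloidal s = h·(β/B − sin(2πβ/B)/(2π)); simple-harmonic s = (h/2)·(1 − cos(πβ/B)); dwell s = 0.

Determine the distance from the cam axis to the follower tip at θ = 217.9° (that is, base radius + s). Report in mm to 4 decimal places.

seg 1 [0°–139.9°] dwell: s stays 0.0000
seg 2 [139.9°–207.1°] uniform, h=25: full span → s += 25 → s = 25.0000
seg 3 [207.1°–229.2°] simple-harmonic, h=-11: θ=217.9° here. β=10.8, B=22.1. -11/2·(1 − cos(π·0.4887)) = -5.3046 → s = 19.6954
radial distance = base radius + s = 22 + 19.6954 = 41.6954

41.6954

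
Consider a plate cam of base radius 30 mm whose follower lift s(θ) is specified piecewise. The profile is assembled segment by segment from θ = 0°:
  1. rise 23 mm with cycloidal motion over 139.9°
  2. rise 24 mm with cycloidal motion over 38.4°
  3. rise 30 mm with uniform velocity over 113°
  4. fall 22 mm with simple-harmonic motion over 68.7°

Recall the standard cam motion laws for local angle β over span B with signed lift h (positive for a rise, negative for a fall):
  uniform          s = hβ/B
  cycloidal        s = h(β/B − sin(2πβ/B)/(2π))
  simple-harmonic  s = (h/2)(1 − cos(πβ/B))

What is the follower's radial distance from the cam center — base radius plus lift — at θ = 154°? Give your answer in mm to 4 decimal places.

seg 1 [0°–139.9°] cycloidal, h=23: full span → s += 23 → s = 23.0000
seg 2 [139.9°–178.3°] cycloidal, h=24: θ=154° here. β=14.1, B=38.4. 24·(0.3672 − sin(2π·0.3672)/(2π)) = 5.9823 → s = 28.9823
radial distance = base radius + s = 30 + 28.9823 = 58.9823

58.9823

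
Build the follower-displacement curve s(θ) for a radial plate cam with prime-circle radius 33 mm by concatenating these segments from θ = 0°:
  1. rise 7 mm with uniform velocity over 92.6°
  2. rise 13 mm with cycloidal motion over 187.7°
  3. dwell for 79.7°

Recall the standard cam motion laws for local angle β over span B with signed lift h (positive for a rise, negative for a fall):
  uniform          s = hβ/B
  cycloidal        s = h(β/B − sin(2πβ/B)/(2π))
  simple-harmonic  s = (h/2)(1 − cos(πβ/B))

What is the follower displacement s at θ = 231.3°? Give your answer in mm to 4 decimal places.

seg 1 [0°–92.6°] uniform, h=7: full span → s += 7 → s = 7.0000
seg 2 [92.6°–280.3°] cycloidal, h=13: θ=231.3° here. β=138.7, B=187.7. 13·(0.7389 − sin(2π·0.7389)/(2π)) = 11.6703 → s = 18.6703

18.6703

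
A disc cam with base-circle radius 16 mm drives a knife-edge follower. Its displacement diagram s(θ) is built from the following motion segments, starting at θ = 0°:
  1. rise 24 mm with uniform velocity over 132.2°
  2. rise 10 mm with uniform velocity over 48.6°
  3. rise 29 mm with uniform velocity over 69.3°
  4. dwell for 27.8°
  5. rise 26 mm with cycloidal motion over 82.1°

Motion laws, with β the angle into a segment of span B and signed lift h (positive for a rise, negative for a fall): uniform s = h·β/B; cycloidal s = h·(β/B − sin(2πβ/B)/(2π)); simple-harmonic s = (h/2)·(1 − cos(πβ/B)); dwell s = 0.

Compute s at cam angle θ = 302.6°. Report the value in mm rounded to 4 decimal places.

seg 1 [0°–132.2°] uniform, h=24: full span → s += 24 → s = 24.0000
seg 2 [132.2°–180.8°] uniform, h=10: full span → s += 10 → s = 34.0000
seg 3 [180.8°–250.1°] uniform, h=29: full span → s += 29 → s = 63.0000
seg 4 [250.1°–277.9°] dwell: s stays 63.0000
seg 5 [277.9°–360°] cycloidal, h=26: θ=302.6° here. β=24.7, B=82.1. 26·(0.3009 − sin(2π·0.3009)/(2π)) = 3.8936 → s = 66.8936

66.8936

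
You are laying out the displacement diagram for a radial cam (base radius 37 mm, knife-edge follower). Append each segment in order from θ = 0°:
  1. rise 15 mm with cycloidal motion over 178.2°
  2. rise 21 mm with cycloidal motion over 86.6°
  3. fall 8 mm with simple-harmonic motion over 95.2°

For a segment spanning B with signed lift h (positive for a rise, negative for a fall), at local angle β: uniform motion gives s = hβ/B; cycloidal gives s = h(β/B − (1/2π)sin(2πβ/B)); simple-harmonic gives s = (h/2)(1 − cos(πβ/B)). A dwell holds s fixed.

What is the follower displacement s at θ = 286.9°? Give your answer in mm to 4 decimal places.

seg 1 [0°–178.2°] cycloidal, h=15: full span → s += 15 → s = 15.0000
seg 2 [178.2°–264.8°] cycloidal, h=21: full span → s += 21 → s = 36.0000
seg 3 [264.8°–360°] simple-harmonic, h=-8: θ=286.9° here. β=22.1, B=95.2. -8/2·(1 − cos(π·0.2321)) = -1.0174 → s = 34.9826

34.9826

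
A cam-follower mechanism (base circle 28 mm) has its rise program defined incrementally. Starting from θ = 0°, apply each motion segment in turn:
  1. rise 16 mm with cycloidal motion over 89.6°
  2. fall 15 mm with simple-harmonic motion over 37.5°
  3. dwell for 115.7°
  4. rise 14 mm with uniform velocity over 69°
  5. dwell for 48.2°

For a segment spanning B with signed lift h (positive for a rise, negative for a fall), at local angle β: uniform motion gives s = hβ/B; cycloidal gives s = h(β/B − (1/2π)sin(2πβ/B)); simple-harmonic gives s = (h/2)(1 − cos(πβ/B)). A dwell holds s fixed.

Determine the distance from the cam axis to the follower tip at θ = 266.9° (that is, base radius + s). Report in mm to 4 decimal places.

seg 1 [0°–89.6°] cycloidal, h=16: full span → s += 16 → s = 16.0000
seg 2 [89.6°–127.1°] simple-harmonic, h=-15: full span → s += -15 → s = 1.0000
seg 3 [127.1°–242.8°] dwell: s stays 1.0000
seg 4 [242.8°–311.8°] uniform, h=14: θ=266.9° here. β=24.1, B=69. 14·24.1/69 = 4.8899 → s = 5.8899
radial distance = base radius + s = 28 + 5.8899 = 33.8899

33.8899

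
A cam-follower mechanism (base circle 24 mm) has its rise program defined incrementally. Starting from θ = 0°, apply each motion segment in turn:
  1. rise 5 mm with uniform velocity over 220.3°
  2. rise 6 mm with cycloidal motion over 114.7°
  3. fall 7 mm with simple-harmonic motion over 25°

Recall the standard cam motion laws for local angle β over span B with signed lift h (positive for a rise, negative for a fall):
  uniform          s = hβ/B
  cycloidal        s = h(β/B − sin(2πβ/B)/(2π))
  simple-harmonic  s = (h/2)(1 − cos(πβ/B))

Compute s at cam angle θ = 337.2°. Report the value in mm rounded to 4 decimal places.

seg 1 [0°–220.3°] uniform, h=5: full span → s += 5 → s = 5.0000
seg 2 [220.3°–335°] cycloidal, h=6: full span → s += 6 → s = 11.0000
seg 3 [335°–360°] simple-harmonic, h=-7: θ=337.2° here. β=2.2, B=25. -7/2·(1 − cos(π·0.0880)) = -0.1329 → s = 10.8671

10.8671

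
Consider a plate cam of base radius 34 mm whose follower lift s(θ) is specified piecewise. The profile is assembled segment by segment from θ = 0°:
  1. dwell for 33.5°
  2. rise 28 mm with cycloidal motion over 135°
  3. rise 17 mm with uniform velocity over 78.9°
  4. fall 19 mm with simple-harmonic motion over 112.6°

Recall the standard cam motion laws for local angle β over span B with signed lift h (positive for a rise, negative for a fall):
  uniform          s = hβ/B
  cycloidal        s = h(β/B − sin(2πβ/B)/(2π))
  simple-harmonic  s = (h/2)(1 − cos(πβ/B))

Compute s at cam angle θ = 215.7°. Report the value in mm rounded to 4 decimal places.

seg 1 [0°–33.5°] dwell: s stays 0.0000
seg 2 [33.5°–168.5°] cycloidal, h=28: full span → s += 28 → s = 28.0000
seg 3 [168.5°–247.4°] uniform, h=17: θ=215.7° here. β=47.2, B=78.9. 17·47.2/78.9 = 10.1698 → s = 38.1698

38.1698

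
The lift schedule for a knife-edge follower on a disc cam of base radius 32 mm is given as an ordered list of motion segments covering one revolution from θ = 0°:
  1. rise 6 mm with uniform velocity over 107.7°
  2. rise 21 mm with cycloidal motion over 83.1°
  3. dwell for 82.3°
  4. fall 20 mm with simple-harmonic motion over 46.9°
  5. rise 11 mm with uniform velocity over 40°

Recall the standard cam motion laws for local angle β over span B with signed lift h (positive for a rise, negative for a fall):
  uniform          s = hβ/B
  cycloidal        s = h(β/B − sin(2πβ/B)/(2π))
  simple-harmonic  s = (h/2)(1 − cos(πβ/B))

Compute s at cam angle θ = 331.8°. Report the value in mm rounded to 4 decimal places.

seg 1 [0°–107.7°] uniform, h=6: full span → s += 6 → s = 6.0000
seg 2 [107.7°–190.8°] cycloidal, h=21: full span → s += 21 → s = 27.0000
seg 3 [190.8°–273.1°] dwell: s stays 27.0000
seg 4 [273.1°–320°] simple-harmonic, h=-20: full span → s += -20 → s = 7.0000
seg 5 [320°–360°] uniform, h=11: θ=331.8° here. β=11.8, B=40. 11·11.8/40 = 3.2450 → s = 10.2450

10.2450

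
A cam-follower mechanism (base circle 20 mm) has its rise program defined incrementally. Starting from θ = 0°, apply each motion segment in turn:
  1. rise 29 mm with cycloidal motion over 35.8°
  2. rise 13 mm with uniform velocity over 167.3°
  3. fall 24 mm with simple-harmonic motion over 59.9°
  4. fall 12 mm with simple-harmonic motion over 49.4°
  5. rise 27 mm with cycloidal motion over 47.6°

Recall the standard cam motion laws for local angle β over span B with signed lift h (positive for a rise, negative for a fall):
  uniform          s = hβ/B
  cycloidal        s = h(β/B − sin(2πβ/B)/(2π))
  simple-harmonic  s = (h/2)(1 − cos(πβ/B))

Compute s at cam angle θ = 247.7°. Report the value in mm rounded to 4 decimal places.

seg 1 [0°–35.8°] cycloidal, h=29: full span → s += 29 → s = 29.0000
seg 2 [35.8°–203.1°] uniform, h=13: full span → s += 13 → s = 42.0000
seg 3 [203.1°–263°] simple-harmonic, h=-24: θ=247.7° here. β=44.6, B=59.9. -24/2·(1 − cos(π·0.7446)) = -20.3394 → s = 21.6606

21.6606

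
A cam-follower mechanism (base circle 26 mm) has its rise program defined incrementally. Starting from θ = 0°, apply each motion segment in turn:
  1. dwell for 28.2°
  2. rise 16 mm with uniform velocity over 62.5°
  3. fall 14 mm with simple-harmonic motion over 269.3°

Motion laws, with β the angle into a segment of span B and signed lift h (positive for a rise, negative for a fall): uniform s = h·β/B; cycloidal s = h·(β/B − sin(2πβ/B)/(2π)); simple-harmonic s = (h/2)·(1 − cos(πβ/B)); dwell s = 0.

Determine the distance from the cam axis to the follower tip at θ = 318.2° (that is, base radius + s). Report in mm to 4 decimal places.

seg 1 [0°–28.2°] dwell: s stays 0.0000
seg 2 [28.2°–90.7°] uniform, h=16: full span → s += 16 → s = 16.0000
seg 3 [90.7°–360°] simple-harmonic, h=-14: θ=318.2° here. β=227.5, B=269.3. -14/2·(1 − cos(π·0.8448)) = -13.1841 → s = 2.8159
radial distance = base radius + s = 26 + 2.8159 = 28.8159

28.8159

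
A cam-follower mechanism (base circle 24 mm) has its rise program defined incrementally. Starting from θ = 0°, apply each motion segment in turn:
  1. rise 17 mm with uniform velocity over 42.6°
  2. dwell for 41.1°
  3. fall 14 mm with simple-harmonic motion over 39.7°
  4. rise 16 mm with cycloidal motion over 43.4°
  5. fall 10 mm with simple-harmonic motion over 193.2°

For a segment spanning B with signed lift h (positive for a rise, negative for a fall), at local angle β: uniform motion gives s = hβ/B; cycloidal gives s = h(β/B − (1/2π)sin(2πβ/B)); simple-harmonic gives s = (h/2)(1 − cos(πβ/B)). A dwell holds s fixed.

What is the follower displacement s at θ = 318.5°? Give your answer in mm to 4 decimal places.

seg 1 [0°–42.6°] uniform, h=17: full span → s += 17 → s = 17.0000
seg 2 [42.6°–83.7°] dwell: s stays 17.0000
seg 3 [83.7°–123.4°] simple-harmonic, h=-14: full span → s += -14 → s = 3.0000
seg 4 [123.4°–166.8°] cycloidal, h=16: full span → s += 16 → s = 19.0000
seg 5 [166.8°–360°] simple-harmonic, h=-10: θ=318.5° here. β=151.7, B=193.2. -10/2·(1 − cos(π·0.7852)) = -8.9041 → s = 10.0959

10.0959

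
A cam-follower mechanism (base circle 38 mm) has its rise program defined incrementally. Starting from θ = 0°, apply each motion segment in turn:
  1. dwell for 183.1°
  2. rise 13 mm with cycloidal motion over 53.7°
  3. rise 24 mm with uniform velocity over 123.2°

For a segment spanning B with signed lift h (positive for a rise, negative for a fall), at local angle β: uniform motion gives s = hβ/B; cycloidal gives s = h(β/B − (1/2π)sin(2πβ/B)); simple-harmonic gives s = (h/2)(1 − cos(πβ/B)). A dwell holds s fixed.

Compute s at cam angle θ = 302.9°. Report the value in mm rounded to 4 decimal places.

seg 1 [0°–183.1°] dwell: s stays 0.0000
seg 2 [183.1°–236.8°] cycloidal, h=13: full span → s += 13 → s = 13.0000
seg 3 [236.8°–360°] uniform, h=24: θ=302.9° here. β=66.1, B=123.2. 24·66.1/123.2 = 12.8766 → s = 25.8766

25.8766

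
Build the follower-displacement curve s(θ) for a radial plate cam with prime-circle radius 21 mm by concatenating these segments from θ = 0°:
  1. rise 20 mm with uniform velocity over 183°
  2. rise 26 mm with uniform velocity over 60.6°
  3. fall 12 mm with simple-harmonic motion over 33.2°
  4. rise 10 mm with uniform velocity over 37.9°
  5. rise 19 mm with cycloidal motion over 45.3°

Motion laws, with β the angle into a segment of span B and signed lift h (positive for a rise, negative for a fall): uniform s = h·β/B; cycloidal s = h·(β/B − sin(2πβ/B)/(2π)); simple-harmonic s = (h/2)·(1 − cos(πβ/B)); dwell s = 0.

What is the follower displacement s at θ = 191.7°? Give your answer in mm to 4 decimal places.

seg 1 [0°–183°] uniform, h=20: full span → s += 20 → s = 20.0000
seg 2 [183°–243.6°] uniform, h=26: θ=191.7° here. β=8.7, B=60.6. 26·8.7/60.6 = 3.7327 → s = 23.7327

23.7327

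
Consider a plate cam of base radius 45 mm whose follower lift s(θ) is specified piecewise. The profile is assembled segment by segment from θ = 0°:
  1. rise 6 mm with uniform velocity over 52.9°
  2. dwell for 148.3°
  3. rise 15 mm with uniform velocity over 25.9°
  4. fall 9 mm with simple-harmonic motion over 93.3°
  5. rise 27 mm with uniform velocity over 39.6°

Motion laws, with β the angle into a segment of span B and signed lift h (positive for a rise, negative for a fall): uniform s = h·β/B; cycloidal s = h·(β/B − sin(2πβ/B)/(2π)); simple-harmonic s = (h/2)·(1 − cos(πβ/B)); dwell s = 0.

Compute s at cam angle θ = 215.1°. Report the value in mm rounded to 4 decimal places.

seg 1 [0°–52.9°] uniform, h=6: full span → s += 6 → s = 6.0000
seg 2 [52.9°–201.2°] dwell: s stays 6.0000
seg 3 [201.2°–227.1°] uniform, h=15: θ=215.1° here. β=13.9, B=25.9. 15·13.9/25.9 = 8.0502 → s = 14.0502

14.0502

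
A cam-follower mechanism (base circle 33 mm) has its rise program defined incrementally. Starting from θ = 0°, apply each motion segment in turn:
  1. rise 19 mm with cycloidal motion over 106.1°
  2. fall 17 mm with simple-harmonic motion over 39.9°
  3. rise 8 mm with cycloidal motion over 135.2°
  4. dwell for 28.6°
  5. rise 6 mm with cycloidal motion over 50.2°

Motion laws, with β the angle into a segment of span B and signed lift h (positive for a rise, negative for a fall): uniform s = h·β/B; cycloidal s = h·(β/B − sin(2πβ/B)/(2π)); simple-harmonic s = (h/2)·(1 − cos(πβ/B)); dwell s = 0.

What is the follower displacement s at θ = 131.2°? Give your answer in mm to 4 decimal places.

seg 1 [0°–106.1°] cycloidal, h=19: full span → s += 19 → s = 19.0000
seg 2 [106.1°–146°] simple-harmonic, h=-17: θ=131.2° here. β=25.1, B=39.9. -17/2·(1 − cos(π·0.6291)) = -11.8530 → s = 7.1470

7.1470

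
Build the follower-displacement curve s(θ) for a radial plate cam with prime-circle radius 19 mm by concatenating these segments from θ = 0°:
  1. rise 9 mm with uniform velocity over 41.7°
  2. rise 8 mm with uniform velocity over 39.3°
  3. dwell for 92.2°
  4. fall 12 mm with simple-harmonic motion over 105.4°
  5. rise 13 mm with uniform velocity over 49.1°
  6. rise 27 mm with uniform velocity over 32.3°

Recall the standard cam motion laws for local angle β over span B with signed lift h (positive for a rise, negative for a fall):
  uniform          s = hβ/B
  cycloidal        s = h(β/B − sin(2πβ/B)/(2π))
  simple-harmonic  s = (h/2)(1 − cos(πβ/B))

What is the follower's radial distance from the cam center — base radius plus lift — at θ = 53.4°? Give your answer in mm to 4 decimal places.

seg 1 [0°–41.7°] uniform, h=9: full span → s += 9 → s = 9.0000
seg 2 [41.7°–81°] uniform, h=8: θ=53.4° here. β=11.7, B=39.3. 8·11.7/39.3 = 2.3817 → s = 11.3817
radial distance = base radius + s = 19 + 11.3817 = 30.3817

30.3817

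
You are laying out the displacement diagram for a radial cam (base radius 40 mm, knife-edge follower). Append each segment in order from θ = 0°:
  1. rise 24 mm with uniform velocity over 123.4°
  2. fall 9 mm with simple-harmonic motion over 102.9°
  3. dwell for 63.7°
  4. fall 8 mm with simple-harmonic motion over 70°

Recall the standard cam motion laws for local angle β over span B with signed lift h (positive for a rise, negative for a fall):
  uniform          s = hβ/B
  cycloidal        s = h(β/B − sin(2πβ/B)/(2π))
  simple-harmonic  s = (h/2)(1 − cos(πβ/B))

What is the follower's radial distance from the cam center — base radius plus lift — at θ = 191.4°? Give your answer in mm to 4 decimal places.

seg 1 [0°–123.4°] uniform, h=24: full span → s += 24 → s = 24.0000
seg 2 [123.4°–226.3°] simple-harmonic, h=-9: θ=191.4° here. β=68, B=102.9. -9/2·(1 − cos(π·0.6608)) = -6.6782 → s = 17.3218
radial distance = base radius + s = 40 + 17.3218 = 57.3218

57.3218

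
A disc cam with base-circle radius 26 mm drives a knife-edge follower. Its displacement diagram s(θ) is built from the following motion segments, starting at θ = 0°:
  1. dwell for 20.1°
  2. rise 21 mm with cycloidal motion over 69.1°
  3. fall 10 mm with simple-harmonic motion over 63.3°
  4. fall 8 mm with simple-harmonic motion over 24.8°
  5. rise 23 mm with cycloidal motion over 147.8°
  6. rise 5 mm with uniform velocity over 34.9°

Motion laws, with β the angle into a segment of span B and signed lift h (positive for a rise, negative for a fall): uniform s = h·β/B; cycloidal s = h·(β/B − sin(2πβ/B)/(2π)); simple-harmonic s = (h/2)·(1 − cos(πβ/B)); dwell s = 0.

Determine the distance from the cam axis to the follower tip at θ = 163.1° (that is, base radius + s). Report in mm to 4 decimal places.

seg 1 [0°–20.1°] dwell: s stays 0.0000
seg 2 [20.1°–89.2°] cycloidal, h=21: full span → s += 21 → s = 21.0000
seg 3 [89.2°–152.5°] simple-harmonic, h=-10: full span → s += -10 → s = 11.0000
seg 4 [152.5°–177.3°] simple-harmonic, h=-8: θ=163.1° here. β=10.6, B=24.8. -8/2·(1 − cos(π·0.4274)) = -3.0958 → s = 7.9042
radial distance = base radius + s = 26 + 7.9042 = 33.9042

33.9042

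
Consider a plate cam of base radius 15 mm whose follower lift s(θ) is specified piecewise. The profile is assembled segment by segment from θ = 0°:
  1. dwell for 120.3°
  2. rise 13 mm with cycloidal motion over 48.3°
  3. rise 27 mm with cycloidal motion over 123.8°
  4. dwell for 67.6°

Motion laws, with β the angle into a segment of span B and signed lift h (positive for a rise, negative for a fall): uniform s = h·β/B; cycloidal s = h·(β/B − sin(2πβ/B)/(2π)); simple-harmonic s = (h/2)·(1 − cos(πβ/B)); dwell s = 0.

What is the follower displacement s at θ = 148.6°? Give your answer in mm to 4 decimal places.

seg 1 [0°–120.3°] dwell: s stays 0.0000
seg 2 [120.3°–168.6°] cycloidal, h=13: θ=148.6° here. β=28.3, B=48.3. 13·(0.5859 − sin(2π·0.5859)/(2π)) = 8.6805 → s = 8.6805

8.6805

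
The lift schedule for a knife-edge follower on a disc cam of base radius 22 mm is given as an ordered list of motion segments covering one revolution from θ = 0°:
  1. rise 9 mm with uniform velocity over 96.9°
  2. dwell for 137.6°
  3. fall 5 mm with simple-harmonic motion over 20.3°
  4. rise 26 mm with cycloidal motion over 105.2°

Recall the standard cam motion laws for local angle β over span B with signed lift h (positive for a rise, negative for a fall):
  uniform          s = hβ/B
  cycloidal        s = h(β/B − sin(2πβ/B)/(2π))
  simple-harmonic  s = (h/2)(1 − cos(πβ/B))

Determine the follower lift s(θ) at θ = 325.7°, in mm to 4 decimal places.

seg 1 [0°–96.9°] uniform, h=9: full span → s += 9 → s = 9.0000
seg 2 [96.9°–234.5°] dwell: s stays 9.0000
seg 3 [234.5°–254.8°] simple-harmonic, h=-5: full span → s += -5 → s = 4.0000
seg 4 [254.8°–360°] cycloidal, h=26: θ=325.7° here. β=70.9, B=105.2. 26·(0.6740 − sin(2π·0.6740)/(2π)) = 21.1974 → s = 25.1974

25.1974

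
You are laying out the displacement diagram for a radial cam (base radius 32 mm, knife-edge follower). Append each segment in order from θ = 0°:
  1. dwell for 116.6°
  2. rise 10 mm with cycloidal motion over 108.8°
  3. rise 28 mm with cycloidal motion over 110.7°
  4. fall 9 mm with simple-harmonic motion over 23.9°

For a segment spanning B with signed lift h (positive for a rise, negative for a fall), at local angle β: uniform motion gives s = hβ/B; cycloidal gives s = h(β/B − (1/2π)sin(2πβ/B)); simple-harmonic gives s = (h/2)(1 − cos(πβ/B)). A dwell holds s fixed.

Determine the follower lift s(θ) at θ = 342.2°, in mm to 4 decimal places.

seg 1 [0°–116.6°] dwell: s stays 0.0000
seg 2 [116.6°–225.4°] cycloidal, h=10: full span → s += 10 → s = 10.0000
seg 3 [225.4°–336.1°] cycloidal, h=28: full span → s += 28 → s = 38.0000
seg 4 [336.1°–360°] simple-harmonic, h=-9: θ=342.2° here. β=6.1, B=23.9. -9/2·(1 − cos(π·0.2552)) = -1.3707 → s = 36.6293

36.6293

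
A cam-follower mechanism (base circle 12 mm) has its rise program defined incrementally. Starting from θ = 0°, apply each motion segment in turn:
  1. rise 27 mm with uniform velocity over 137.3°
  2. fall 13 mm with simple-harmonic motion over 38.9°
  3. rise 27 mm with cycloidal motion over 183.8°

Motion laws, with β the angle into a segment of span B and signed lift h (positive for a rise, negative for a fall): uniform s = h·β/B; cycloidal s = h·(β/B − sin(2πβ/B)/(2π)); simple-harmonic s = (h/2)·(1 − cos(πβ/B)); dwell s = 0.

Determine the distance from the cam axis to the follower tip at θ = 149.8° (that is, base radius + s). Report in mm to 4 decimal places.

seg 1 [0°–137.3°] uniform, h=27: full span → s += 27 → s = 27.0000
seg 2 [137.3°–176.2°] simple-harmonic, h=-13: θ=149.8° here. β=12.5, B=38.9. -13/2·(1 − cos(π·0.3213)) = -3.0402 → s = 23.9598
radial distance = base radius + s = 12 + 23.9598 = 35.9598

35.9598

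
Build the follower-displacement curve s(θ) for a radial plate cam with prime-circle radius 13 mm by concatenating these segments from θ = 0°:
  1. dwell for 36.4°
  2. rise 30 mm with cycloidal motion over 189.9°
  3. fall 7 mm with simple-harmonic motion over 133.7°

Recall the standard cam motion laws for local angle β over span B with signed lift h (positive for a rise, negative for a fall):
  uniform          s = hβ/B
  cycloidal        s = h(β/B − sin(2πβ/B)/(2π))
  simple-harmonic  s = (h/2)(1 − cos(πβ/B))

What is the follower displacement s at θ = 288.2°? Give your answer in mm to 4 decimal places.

seg 1 [0°–36.4°] dwell: s stays 0.0000
seg 2 [36.4°–226.3°] cycloidal, h=30: full span → s += 30 → s = 30.0000
seg 3 [226.3°–360°] simple-harmonic, h=-7: θ=288.2° here. β=61.9, B=133.7. -7/2·(1 − cos(π·0.4630)) = -3.0938 → s = 26.9062

26.9062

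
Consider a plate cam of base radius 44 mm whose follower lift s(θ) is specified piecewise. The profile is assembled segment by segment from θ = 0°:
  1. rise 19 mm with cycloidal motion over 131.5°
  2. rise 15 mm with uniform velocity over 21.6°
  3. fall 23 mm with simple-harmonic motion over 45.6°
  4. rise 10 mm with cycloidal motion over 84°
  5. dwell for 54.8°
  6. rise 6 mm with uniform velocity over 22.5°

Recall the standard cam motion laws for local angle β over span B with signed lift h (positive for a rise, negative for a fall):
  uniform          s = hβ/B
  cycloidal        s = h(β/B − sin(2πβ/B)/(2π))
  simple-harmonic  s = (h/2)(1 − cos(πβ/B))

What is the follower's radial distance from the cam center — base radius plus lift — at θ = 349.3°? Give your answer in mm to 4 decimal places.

seg 1 [0°–131.5°] cycloidal, h=19: full span → s += 19 → s = 19.0000
seg 2 [131.5°–153.1°] uniform, h=15: full span → s += 15 → s = 34.0000
seg 3 [153.1°–198.7°] simple-harmonic, h=-23: full span → s += -23 → s = 11.0000
seg 4 [198.7°–282.7°] cycloidal, h=10: full span → s += 10 → s = 21.0000
seg 5 [282.7°–337.5°] dwell: s stays 21.0000
seg 6 [337.5°–360°] uniform, h=6: θ=349.3° here. β=11.8, B=22.5. 6·11.8/22.5 = 3.1467 → s = 24.1467
radial distance = base radius + s = 44 + 24.1467 = 68.1467

68.1467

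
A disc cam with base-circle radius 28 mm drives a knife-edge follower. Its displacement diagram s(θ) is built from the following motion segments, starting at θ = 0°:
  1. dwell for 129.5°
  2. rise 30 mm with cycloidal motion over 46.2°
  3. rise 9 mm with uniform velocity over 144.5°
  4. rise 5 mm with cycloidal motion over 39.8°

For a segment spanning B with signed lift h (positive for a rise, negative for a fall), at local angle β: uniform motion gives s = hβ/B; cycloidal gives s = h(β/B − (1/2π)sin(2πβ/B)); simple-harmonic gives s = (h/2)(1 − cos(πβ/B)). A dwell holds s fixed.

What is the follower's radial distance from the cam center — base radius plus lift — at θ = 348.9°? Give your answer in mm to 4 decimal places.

seg 1 [0°–129.5°] dwell: s stays 0.0000
seg 2 [129.5°–175.7°] cycloidal, h=30: full span → s += 30 → s = 30.0000
seg 3 [175.7°–320.2°] uniform, h=9: full span → s += 9 → s = 39.0000
seg 4 [320.2°–360°] cycloidal, h=5: θ=348.9° here. β=28.7, B=39.8. 5·(0.7211 − sin(2π·0.7211)/(2π)) = 4.3882 → s = 43.3882
radial distance = base radius + s = 28 + 43.3882 = 71.3882

71.3882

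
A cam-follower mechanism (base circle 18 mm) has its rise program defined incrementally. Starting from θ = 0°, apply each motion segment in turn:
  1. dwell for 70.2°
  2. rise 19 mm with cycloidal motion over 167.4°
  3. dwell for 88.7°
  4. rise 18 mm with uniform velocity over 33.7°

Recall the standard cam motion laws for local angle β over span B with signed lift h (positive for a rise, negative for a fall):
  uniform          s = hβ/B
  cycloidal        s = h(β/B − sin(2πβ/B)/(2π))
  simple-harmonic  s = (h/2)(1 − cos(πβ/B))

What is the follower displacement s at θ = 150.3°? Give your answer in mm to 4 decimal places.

seg 1 [0°–70.2°] dwell: s stays 0.0000
seg 2 [70.2°–237.6°] cycloidal, h=19: θ=150.3° here. β=80.1, B=167.4. 19·(0.4785 − sin(2π·0.4785)/(2π)) = 8.6840 → s = 8.6840

8.6840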